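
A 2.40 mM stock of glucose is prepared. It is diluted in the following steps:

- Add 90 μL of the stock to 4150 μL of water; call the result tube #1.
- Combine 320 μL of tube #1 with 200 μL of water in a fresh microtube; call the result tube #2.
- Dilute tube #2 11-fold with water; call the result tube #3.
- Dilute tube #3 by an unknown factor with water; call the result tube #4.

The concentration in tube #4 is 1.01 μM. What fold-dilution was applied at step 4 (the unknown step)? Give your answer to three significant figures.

2.82-fold

Step 1: 90 μL + 4150 μL = 4240 μL total → factor 4240/90 = 47.111
Step 2: 320 μL + 200 μL = 520 μL total → factor 520/320 = 1.625
Step 3: 11-fold → factor 11
Step 4: unknown factor x
Product of known-step factors = 842.11
Overall factor = 2.40 mM / (1.01 μM) = 2376.2
x = 2376.2 / 842.11 = 2.82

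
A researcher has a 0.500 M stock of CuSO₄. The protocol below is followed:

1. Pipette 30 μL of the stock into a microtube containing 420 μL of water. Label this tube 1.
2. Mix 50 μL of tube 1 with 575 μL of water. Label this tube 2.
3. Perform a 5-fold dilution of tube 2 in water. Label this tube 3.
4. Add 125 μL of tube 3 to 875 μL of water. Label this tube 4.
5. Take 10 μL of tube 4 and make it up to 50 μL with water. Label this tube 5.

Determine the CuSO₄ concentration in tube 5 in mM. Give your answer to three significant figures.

Step 1: 30 μL + 420 μL = 450 μL total → factor 450/30 = 15
Step 2: 50 μL + 575 μL = 625 μL total → factor 625/50 = 12.5
Step 3: 5-fold → factor 5
Step 4: 125 μL + 875 μL = 1000 μL total → factor 1000/125 = 8
Step 5: 10 μL brought to 50 μL → factor 50/10 = 5
Overall dilution factor = 15 × 12.5 × 5 × 8 × 5 = 37500
Final = 0.500 M / 37500 = 1.333 × 10^-5 M = 0.0133 mM

0.0133 mM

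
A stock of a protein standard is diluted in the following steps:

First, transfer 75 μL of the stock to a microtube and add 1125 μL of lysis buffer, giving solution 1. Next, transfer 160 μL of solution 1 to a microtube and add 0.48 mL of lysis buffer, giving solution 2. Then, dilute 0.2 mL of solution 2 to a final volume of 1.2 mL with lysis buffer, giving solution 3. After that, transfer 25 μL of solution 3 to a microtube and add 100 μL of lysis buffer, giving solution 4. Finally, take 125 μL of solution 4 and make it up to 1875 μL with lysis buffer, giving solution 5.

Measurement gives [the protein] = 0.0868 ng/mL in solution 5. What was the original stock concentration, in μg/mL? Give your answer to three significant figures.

2.50 μg/mL

Step 1: 75 μL + 1125 μL = 1200 μL total → factor 1200/75 = 16
Step 2: 160 μL + 0.48 mL = 640 μL total → factor 640/160 = 4
Step 3: 0.2 mL brought to 1.2 mL → factor 1.2/0.2 = 6
Step 4: 25 μL + 100 μL = 125 μL total → factor 125/25 = 5
Step 5: 125 μL brought to 1875 μL → factor 1875/125 = 15
Overall dilution factor = 16 × 4 × 6 × 5 × 15 = 28800
Stock = 0.0868 ng/mL × 28800 = 2500 ng/mL = 2.50 μg/mL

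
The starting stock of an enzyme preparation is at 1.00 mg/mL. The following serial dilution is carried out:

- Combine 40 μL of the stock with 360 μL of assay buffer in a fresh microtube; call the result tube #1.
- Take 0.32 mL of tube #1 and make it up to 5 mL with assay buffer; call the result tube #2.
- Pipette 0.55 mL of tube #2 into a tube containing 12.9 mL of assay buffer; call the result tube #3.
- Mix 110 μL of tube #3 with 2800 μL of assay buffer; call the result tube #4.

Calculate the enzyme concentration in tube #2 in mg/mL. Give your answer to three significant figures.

Step 1: 40 μL + 360 μL = 400 μL total → factor 400/40 = 10
Step 2: 0.32 mL brought to 5 mL → factor 5/0.32 = 15.625
Dilution factor through tube #2 = 10 × 15.625 = 156.25
[tube #2] = 1.00 mg/mL / 156.25 = 0.00640 mg/mL

0.00640 mg/mL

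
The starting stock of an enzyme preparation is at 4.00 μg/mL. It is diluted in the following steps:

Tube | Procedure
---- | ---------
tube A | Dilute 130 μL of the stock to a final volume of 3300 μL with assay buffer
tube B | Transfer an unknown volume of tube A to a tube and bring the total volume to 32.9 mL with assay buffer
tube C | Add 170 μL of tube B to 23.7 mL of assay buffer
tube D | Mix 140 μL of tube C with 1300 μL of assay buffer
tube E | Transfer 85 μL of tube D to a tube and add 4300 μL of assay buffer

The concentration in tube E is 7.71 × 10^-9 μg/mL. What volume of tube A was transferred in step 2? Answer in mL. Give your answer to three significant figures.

Step 1: 130 μL brought to 3300 μL → factor 3300/130 = 25.385
Step 2: v brought to 32.9 mL → factor = 32.9 mL/v
Step 3: 170 μL + 23.7 mL = 23870 μL total → factor 23870/170 = 140.41
Step 4: 140 μL + 1300 μL = 1440 μL total → factor 1440/140 = 10.286
Step 5: 85 μL + 4300 μL = 4385 μL total → factor 4385/85 = 51.588
Product of known-step factors = 1.8913 × 10^6
Overall factor = 4.00 μg/mL / (7.71 × 10^-9 μg/mL) = 5.1881 × 10^8
Step-2 factor = 5.1881 × 10^8 / 1.8913 × 10^6 = 274.31
v = 32.9 mL / 274.31 = 0.120 mL

0.120 mL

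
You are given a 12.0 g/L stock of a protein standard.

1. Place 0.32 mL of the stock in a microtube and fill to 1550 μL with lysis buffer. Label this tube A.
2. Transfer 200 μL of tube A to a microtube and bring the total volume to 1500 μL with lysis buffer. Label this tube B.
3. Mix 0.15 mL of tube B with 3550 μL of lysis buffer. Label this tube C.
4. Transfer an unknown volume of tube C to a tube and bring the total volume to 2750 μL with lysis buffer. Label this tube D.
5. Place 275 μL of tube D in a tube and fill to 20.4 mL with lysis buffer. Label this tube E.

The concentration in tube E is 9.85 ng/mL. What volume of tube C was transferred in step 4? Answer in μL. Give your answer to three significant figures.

Step 1: 0.32 mL brought to 1550 μL → factor 1.55/0.32 = 4.8438
Step 2: 200 μL brought to 1500 μL → factor 1500/200 = 7.5
Step 3: 0.15 mL + 3550 μL = 3.7 mL total → factor 3.7/0.15 = 24.667
Step 4: v brought to 2750 μL → factor = 2750 μL/v
Step 5: 275 μL brought to 20.4 mL → factor 20400/275 = 74.182
Product of known-step factors = 66474
Overall factor = 12.0 g/L / (9.85 ng/mL) = 1.2183 × 10^6
Step-4 factor = 1.2183 × 10^6 / 66474 = 18.327
v = 2750 μL / 18.327 = 150 μL

150 μL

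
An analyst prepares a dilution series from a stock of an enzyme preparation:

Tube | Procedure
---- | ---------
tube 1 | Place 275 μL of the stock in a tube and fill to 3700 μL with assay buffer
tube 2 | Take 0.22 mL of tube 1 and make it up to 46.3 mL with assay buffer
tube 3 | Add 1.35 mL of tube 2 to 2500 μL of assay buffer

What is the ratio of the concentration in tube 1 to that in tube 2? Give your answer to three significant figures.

210

Step 1: 275 μL brought to 3700 μL → factor 3700/275 = 13.455
Step 2: 0.22 mL brought to 46.3 mL → factor 46.3/0.22 = 210.45
Dilution factor to tube 1 = 13.455; to tube 2 = 2831.6
[tube 1]/[tube 2] = (factor to tube 2)/(factor to tube 1) = 2831.6/13.455 = 210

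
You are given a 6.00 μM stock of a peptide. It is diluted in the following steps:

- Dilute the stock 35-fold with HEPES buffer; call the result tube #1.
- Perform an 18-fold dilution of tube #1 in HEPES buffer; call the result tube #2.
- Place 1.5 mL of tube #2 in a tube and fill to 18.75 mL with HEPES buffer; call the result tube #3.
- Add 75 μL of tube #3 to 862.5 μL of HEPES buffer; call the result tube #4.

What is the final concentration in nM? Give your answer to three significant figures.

Step 1: 35-fold → factor 35
Step 2: 18-fold → factor 18
Step 3: 1.5 mL brought to 18.75 mL → factor 18.75/1.5 = 12.5
Step 4: 75 μL + 862.5 μL = 937.5 μL total → factor 937.5/75 = 12.5
Overall dilution factor = 35 × 18 × 12.5 × 12.5 = 98438
Final = 6.00 μM / 98438 = 6.095 × 10^-5 μM = 0.0610 nM

0.0610 nM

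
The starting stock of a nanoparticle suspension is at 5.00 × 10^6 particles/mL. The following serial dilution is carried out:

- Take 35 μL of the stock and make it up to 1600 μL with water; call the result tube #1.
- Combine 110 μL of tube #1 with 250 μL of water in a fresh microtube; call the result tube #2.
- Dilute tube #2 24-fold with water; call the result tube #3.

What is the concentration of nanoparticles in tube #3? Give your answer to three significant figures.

1.39 × 10^3 particles/mL

Step 1: 35 μL brought to 1600 μL → factor 1600/35 = 45.714
Step 2: 110 μL + 250 μL = 360 μL total → factor 360/110 = 3.2727
Step 3: 24-fold → factor 24
Overall dilution factor = 45.714 × 3.2727 × 24 = 3590.6
Final = 5.00 × 10^6 particles/mL / 3590.6 = 1.39 × 10^3 particles/mL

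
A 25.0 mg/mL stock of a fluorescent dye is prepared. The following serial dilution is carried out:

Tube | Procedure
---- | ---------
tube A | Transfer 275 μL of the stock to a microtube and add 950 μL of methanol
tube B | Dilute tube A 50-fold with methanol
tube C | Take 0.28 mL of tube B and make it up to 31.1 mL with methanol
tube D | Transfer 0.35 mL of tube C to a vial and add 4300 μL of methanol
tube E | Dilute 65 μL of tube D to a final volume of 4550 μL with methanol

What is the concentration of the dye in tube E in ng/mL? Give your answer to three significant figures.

Step 1: 275 μL + 950 μL = 1225 μL total → factor 1225/275 = 4.4545
Step 2: 50-fold → factor 50
Step 3: 0.28 mL brought to 31.1 mL → factor 31.1/0.28 = 111.07
Step 4: 0.35 mL + 4300 μL = 4.65 mL total → factor 4.65/0.35 = 13.286
Step 5: 65 μL brought to 4550 μL → factor 4550/65 = 70
Overall dilution factor = 4.4545 × 50 × 111.07 × 13.286 × 70 = 2.3007 × 10^7
Final = 25.0 mg/mL / 2.3007 × 10^7 = 1.087 × 10^-6 mg/mL = 1.09 ng/mL

1.09 ng/mL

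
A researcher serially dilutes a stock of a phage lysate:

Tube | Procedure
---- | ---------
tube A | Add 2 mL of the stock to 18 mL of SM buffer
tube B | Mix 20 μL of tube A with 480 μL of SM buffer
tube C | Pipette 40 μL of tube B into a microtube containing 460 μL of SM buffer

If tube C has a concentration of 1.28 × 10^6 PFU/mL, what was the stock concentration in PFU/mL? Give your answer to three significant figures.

Step 1: 2 mL + 18 mL = 20 mL total → factor 20/2 = 10
Step 2: 20 μL + 480 μL = 500 μL total → factor 500/20 = 25
Step 3: 40 μL + 460 μL = 500 μL total → factor 500/40 = 12.5
Overall dilution factor = 10 × 25 × 12.5 = 3125
Stock = 1.28 × 10^6 PFU/mL × 3125 = 4.00 × 10^9 PFU/mL

4.00 × 10^9 PFU/mL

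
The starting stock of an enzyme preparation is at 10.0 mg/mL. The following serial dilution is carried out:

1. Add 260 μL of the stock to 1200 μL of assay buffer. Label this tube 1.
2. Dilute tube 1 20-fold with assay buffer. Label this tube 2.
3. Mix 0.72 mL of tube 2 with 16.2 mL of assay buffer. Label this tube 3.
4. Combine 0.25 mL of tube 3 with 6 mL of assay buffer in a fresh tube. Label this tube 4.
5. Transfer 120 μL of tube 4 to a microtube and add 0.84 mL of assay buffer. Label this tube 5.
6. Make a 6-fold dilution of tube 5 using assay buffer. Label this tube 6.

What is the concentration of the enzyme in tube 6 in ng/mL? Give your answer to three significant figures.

3.16 ng/mL

Step 1: 260 μL + 1200 μL = 1460 μL total → factor 1460/260 = 5.6154
Step 2: 20-fold → factor 20
Step 3: 0.72 mL + 16.2 mL = 16.92 mL total → factor 16.92/0.72 = 23.5
Step 4: 0.25 mL + 6 mL = 6.25 mL total → factor 6.25/0.25 = 25
Step 5: 120 μL + 0.84 mL = 960 μL total → factor 960/120 = 8
Step 6: 6-fold → factor 6
Overall dilution factor = 5.6154 × 20 × 23.5 × 25 × 8 × 6 = 3.1671 × 10^6
Final = 10.0 mg/mL / 3.1671 × 10^6 = 3.157 × 10^-6 mg/mL = 3.16 ng/mL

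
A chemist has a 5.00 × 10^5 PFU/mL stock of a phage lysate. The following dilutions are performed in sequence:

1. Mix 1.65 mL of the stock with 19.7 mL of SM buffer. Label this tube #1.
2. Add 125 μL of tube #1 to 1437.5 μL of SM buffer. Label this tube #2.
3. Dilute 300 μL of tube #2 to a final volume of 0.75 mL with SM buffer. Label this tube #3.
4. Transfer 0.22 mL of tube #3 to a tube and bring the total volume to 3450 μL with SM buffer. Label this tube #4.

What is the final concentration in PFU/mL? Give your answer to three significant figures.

78.9 PFU/mL

Step 1: 1.65 mL + 19.7 mL = 21.35 mL total → factor 21.35/1.65 = 12.939
Step 2: 125 μL + 1437.5 μL = 1562.5 μL total → factor 1562.5/125 = 12.5
Step 3: 300 μL brought to 0.75 mL → factor 750/300 = 2.5
Step 4: 0.22 mL brought to 3450 μL → factor 3.45/0.22 = 15.682
Overall dilution factor = 12.939 × 12.5 × 2.5 × 15.682 = 6341
Final = 5.00 × 10^5 PFU/mL / 6341 = 78.9 PFU/mL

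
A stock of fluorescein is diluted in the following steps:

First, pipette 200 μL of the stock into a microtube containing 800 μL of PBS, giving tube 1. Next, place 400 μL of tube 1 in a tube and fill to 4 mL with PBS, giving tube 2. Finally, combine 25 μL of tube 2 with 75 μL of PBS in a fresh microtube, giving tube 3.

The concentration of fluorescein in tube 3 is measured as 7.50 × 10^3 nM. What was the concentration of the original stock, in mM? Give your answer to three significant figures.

Step 1: 200 μL + 800 μL = 1000 μL total → factor 1000/200 = 5
Step 2: 400 μL brought to 4 mL → factor 4000/400 = 10
Step 3: 25 μL + 75 μL = 100 μL total → factor 100/25 = 4
Overall dilution factor = 5 × 10 × 4 = 200
Stock = 7.50 × 10^3 nM × 200 = 1.500 × 10^6 nM = 1.50 mM

1.50 mM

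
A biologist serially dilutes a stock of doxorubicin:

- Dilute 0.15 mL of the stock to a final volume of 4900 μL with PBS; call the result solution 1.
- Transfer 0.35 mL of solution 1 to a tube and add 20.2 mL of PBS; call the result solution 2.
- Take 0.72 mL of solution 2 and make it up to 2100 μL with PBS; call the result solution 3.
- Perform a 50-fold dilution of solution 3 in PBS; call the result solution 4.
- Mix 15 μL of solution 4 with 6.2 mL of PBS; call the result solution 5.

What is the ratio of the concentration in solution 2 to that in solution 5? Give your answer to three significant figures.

Step 1: 0.15 mL brought to 4900 μL → factor 4.9/0.15 = 32.667
Step 2: 0.35 mL + 20.2 mL = 20.55 mL total → factor 20.55/0.35 = 58.714
Step 3: 0.72 mL brought to 2100 μL → factor 2.1/0.72 = 2.9167
Step 4: 50-fold → factor 50
Step 5: 15 μL + 6.2 mL = 6215 μL total → factor 6215/15 = 414.33
Dilution factor to solution 2 = 1918; to solution 5 = 1.1589 × 10^8
[solution 2]/[solution 5] = (factor to solution 5)/(factor to solution 2) = 1.1589 × 10^8/1918 = 6.04 × 10^4

6.04 × 10^4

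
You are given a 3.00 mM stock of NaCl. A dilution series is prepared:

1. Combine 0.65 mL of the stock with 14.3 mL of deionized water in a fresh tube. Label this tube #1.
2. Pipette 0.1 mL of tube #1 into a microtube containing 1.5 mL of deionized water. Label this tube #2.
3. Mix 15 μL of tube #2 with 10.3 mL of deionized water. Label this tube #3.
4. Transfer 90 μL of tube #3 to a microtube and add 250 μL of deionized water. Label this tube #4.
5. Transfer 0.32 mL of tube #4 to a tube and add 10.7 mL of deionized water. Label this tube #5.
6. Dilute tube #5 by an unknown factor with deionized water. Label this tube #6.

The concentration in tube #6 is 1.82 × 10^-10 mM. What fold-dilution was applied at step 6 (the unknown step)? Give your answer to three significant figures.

501-fold

Step 1: 0.65 mL + 14.3 mL = 14.95 mL total → factor 14.95/0.65 = 23
Step 2: 0.1 mL + 1.5 mL = 1.6 mL total → factor 1.6/0.1 = 16
Step 3: 15 μL + 10.3 mL = 10315 μL total → factor 10315/15 = 687.67
Step 4: 90 μL + 250 μL = 340 μL total → factor 340/90 = 3.7778
Step 5: 0.32 mL + 10.7 mL = 11.02 mL total → factor 11.02/0.32 = 34.438
Step 6: unknown factor x
Product of known-step factors = 3.2923 × 10^7
Overall factor = 3.00 mM / (1.82 × 10^-10 mM) = 1.6484 × 10^10
x = 1.6484 × 10^10 / 3.2923 × 10^7 = 501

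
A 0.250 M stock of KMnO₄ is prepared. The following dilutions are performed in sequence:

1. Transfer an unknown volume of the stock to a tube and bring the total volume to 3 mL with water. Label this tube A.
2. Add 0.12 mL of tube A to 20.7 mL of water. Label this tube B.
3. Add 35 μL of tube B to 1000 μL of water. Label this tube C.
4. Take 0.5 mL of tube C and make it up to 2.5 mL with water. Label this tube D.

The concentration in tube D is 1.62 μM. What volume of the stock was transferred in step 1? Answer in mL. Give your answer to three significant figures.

0.499 mL

Step 1: v brought to 3 mL → factor = 3 mL/v
Step 2: 0.12 mL + 20.7 mL = 20.82 mL total → factor 20.82/0.12 = 173.5
Step 3: 35 μL + 1000 μL = 1035 μL total → factor 1035/35 = 29.571
Step 4: 0.5 mL brought to 2.5 mL → factor 2.5/0.5 = 5
Product of known-step factors = 25653
Overall factor = 0.250 M / (1.62 μM) = 1.5432 × 10^5
Step-1 factor = 1.5432 × 10^5 / 25653 = 6.0157
v = 3 mL / 6.0157 = 0.499 mL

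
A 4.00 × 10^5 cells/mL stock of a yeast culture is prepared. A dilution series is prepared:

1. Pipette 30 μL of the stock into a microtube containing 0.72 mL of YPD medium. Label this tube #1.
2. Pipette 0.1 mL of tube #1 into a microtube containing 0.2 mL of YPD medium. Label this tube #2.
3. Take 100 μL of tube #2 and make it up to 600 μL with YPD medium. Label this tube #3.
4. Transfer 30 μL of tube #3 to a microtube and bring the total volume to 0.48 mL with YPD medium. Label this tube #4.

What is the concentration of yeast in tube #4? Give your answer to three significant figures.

55.6 cells/mL

Step 1: 30 μL + 0.72 mL = 750 μL total → factor 750/30 = 25
Step 2: 0.1 mL + 0.2 mL = 0.3 mL total → factor 0.3/0.1 = 3
Step 3: 100 μL brought to 600 μL → factor 600/100 = 6
Step 4: 30 μL brought to 0.48 mL → factor 480/30 = 16
Overall dilution factor = 25 × 3 × 6 × 16 = 7200
Final = 4.00 × 10^5 cells/mL / 7200 = 55.6 cells/mL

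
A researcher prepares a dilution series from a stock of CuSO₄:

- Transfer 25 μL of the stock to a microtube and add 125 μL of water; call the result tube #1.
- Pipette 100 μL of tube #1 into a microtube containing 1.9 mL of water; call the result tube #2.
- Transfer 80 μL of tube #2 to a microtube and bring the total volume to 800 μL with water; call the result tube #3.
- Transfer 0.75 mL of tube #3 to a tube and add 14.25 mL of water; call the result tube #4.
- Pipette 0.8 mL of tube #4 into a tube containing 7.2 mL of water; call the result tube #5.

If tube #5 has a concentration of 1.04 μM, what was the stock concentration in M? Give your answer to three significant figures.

Step 1: 25 μL + 125 μL = 150 μL total → factor 150/25 = 6
Step 2: 100 μL + 1.9 mL = 2000 μL total → factor 2000/100 = 20
Step 3: 80 μL brought to 800 μL → factor 800/80 = 10
Step 4: 0.75 mL + 14.25 mL = 15 mL total → factor 15/0.75 = 20
Step 5: 0.8 mL + 7.2 mL = 8 mL total → factor 8/0.8 = 10
Overall dilution factor = 6 × 20 × 10 × 20 × 10 = 2.4 × 10^5
Stock = 1.04 μM × 2.4 × 10^5 = 2.496 × 10^5 μM = 0.250 M

0.250 M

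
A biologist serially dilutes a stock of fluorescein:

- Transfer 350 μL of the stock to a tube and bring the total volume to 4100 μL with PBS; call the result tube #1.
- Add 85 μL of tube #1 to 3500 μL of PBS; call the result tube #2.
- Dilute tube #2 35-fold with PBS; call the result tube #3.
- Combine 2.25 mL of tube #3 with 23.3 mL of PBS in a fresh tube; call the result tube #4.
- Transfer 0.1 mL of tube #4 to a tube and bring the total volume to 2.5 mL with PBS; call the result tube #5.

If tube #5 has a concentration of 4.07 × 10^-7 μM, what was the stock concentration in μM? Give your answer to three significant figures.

2.00 μM

Step 1: 350 μL brought to 4100 μL → factor 4100/350 = 11.714
Step 2: 85 μL + 3500 μL = 3585 μL total → factor 3585/85 = 42.176
Step 3: 35-fold → factor 35
Step 4: 2.25 mL + 23.3 mL = 25.55 mL total → factor 25.55/2.25 = 11.356
Step 5: 0.1 mL brought to 2.5 mL → factor 2.5/0.1 = 25
Overall dilution factor = 11.714 × 42.176 × 35 × 11.356 × 25 = 4.9091 × 10^6
Stock = 4.07 × 10^-7 μM × 4.9091 × 10^6 = 2.00 μM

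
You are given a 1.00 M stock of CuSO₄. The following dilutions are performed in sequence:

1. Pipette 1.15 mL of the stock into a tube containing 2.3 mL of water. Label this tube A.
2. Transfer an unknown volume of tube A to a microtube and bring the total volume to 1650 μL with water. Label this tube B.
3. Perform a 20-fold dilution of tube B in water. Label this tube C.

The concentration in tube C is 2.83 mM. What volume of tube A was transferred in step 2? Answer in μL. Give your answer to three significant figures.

Step 1: 1.15 mL + 2.3 mL = 3.45 mL total → factor 3.45/1.15 = 3
Step 2: v brought to 1650 μL → factor = 1650 μL/v
Step 3: 20-fold → factor 20
Product of known-step factors = 60
Overall factor = 1.00 M / (2.83 mM) = 353.36
Step-2 factor = 353.36 / 60 = 5.8893
v = 1650 μL / 5.8893 = 280 μL

280 μL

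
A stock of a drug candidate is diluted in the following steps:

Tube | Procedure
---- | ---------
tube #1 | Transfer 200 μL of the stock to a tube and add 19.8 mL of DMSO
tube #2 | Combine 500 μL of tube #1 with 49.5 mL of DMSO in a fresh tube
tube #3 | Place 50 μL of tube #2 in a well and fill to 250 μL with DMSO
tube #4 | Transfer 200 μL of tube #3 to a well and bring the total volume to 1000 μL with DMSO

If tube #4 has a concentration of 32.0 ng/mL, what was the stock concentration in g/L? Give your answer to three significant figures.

8.00 g/L

Step 1: 200 μL + 19.8 mL = 20000 μL total → factor 20000/200 = 100
Step 2: 500 μL + 49.5 mL = 50000 μL total → factor 50000/500 = 100
Step 3: 50 μL brought to 250 μL → factor 250/50 = 5
Step 4: 200 μL brought to 1000 μL → factor 1000/200 = 5
Overall dilution factor = 100 × 100 × 5 × 5 = 2.5 × 10^5
Stock = 32.0 ng/mL × 2.5 × 10^5 = 8.000 × 10^6 ng/mL = 8.00 g/L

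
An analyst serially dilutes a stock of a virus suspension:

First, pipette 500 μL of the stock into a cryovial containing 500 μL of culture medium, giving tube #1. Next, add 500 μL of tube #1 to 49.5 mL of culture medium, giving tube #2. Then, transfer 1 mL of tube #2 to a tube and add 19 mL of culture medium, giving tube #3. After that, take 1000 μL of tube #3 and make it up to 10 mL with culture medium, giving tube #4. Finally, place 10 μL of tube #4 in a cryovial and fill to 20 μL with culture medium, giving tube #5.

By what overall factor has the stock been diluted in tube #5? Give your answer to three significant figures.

Step 1: 500 μL + 500 μL = 1000 μL total → factor 1000/500 = 2
Step 2: 500 μL + 49.5 mL = 50000 μL total → factor 50000/500 = 100
Step 3: 1 mL + 19 mL = 20 mL total → factor 20/1 = 20
Step 4: 1000 μL brought to 10 mL → factor 10000/1000 = 10
Step 5: 10 μL brought to 20 μL → factor 20/10 = 2
Overall dilution factor = 2 × 100 × 20 × 10 × 2 = 80000

8.00 × 10^4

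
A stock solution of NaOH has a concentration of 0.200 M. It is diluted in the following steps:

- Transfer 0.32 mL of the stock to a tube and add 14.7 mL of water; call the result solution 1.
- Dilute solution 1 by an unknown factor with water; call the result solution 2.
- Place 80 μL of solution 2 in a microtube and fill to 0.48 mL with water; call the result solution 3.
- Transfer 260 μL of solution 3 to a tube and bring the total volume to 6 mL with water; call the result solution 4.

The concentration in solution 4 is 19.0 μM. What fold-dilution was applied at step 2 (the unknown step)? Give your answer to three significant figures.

Step 1: 0.32 mL + 14.7 mL = 15.02 mL total → factor 15.02/0.32 = 46.938
Step 2: unknown factor x
Step 3: 80 μL brought to 0.48 mL → factor 480/80 = 6
Step 4: 260 μL brought to 6 mL → factor 6000/260 = 23.077
Product of known-step factors = 6499
Overall factor = 0.200 M / (19.0 μM) = 10526
x = 10526 / 6499 = 1.62

1.62-fold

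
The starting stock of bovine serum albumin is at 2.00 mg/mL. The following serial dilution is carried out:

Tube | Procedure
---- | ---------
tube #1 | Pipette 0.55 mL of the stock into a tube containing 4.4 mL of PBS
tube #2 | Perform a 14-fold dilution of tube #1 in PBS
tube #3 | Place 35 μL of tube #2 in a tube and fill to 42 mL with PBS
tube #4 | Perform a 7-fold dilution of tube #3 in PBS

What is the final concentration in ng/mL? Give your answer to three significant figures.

1.89 ng/mL

Step 1: 0.55 mL + 4.4 mL = 4.95 mL total → factor 4.95/0.55 = 9
Step 2: 14-fold → factor 14
Step 3: 35 μL brought to 42 mL → factor 42000/35 = 1200
Step 4: 7-fold → factor 7
Overall dilution factor = 9 × 14 × 1200 × 7 = 1.0584 × 10^6
Final = 2.00 mg/mL / 1.0584 × 10^6 = 1.890 × 10^-6 mg/mL = 1.89 ng/mL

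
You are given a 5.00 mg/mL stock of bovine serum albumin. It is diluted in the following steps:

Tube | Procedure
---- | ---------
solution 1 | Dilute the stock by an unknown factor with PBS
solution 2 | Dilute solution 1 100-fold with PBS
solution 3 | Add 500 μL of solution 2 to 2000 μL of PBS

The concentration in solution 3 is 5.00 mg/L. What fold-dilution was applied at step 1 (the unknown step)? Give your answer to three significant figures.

2.00-fold

Step 1: unknown factor x
Step 2: 100-fold → factor 100
Step 3: 500 μL + 2000 μL = 2500 μL total → factor 2500/500 = 5
Product of known-step factors = 500
Overall factor = 5.00 mg/mL / (5.00 mg/L) = 1000
x = 1000 / 500 = 2.00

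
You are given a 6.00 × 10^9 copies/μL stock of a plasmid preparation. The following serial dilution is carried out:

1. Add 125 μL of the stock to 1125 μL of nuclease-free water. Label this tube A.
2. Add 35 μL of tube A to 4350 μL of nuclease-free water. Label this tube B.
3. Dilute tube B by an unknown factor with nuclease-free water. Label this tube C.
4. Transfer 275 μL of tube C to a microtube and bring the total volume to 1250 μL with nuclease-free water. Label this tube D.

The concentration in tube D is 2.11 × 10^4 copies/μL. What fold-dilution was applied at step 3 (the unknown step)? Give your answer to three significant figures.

Step 1: 125 μL + 1125 μL = 1250 μL total → factor 1250/125 = 10
Step 2: 35 μL + 4350 μL = 4385 μL total → factor 4385/35 = 125.29
Step 3: unknown factor x
Step 4: 275 μL brought to 1250 μL → factor 1250/275 = 4.5455
Product of known-step factors = 5694.8
Overall factor = 6.00 × 10^9 copies/μL / (2.11 × 10^4 copies/μL) = 2.8436 × 10^5
x = 2.8436 × 10^5 / 5694.8 = 49.9

49.9-fold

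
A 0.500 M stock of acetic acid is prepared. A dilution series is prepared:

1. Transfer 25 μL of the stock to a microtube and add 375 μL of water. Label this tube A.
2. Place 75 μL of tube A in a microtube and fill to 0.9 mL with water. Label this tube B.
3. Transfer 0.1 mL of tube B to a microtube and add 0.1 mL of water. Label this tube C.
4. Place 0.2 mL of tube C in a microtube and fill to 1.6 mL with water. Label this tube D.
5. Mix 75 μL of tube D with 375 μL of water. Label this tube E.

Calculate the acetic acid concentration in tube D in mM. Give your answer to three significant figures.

0.163 mM

Step 1: 25 μL + 375 μL = 400 μL total → factor 400/25 = 16
Step 2: 75 μL brought to 0.9 mL → factor 900/75 = 12
Step 3: 0.1 mL + 0.1 mL = 0.2 mL total → factor 0.2/0.1 = 2
Step 4: 0.2 mL brought to 1.6 mL → factor 1.6/0.2 = 8
Dilution factor through tube D = 16 × 12 × 2 × 8 = 3072
[tube D] = 0.500 M / 3072 = 0.0001628 M = 0.163 mM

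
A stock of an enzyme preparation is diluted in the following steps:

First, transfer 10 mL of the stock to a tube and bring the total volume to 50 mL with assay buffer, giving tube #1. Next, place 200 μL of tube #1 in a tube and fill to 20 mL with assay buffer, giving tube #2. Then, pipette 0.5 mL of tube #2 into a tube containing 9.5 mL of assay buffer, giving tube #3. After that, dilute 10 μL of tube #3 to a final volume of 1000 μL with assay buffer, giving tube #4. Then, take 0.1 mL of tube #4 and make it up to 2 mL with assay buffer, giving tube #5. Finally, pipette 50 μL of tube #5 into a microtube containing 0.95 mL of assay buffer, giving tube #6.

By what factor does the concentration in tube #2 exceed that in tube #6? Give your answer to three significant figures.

8.00 × 10^5

Step 1: 10 mL brought to 50 mL → factor 50/10 = 5
Step 2: 200 μL brought to 20 mL → factor 20000/200 = 100
Step 3: 0.5 mL + 9.5 mL = 10 mL total → factor 10/0.5 = 20
Step 4: 10 μL brought to 1000 μL → factor 1000/10 = 100
Step 5: 0.1 mL brought to 2 mL → factor 2/0.1 = 20
Step 6: 50 μL + 0.95 mL = 1000 μL total → factor 1000/50 = 20
Dilution factor to tube #2 = 500; to tube #6 = 4 × 10^8
[tube #2]/[tube #6] = (factor to tube #6)/(factor to tube #2) = 4 × 10^8/500 = 8.00 × 10^5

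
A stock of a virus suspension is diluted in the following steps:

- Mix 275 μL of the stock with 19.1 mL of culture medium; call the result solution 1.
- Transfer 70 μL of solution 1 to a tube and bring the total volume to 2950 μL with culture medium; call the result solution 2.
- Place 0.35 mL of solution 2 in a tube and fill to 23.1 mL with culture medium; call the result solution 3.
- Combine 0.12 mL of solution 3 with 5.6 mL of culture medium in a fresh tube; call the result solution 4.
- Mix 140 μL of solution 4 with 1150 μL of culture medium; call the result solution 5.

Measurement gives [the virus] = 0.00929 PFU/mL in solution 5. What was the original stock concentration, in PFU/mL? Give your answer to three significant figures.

Step 1: 275 μL + 19.1 mL = 19375 μL total → factor 19375/275 = 70.455
Step 2: 70 μL brought to 2950 μL → factor 2950/70 = 42.143
Step 3: 0.35 mL brought to 23.1 mL → factor 23.1/0.35 = 66
Step 4: 0.12 mL + 5.6 mL = 5.72 mL total → factor 5.72/0.12 = 47.667
Step 5: 140 μL + 1150 μL = 1290 μL total → factor 1290/140 = 9.2143
Overall dilution factor = 70.455 × 42.143 × 66 × 47.667 × 9.2143 = 8.607 × 10^7
Stock = 0.00929 PFU/mL × 8.607 × 10^7 = 8.00 × 10^5 PFU/mL

8.00 × 10^5 PFU/mL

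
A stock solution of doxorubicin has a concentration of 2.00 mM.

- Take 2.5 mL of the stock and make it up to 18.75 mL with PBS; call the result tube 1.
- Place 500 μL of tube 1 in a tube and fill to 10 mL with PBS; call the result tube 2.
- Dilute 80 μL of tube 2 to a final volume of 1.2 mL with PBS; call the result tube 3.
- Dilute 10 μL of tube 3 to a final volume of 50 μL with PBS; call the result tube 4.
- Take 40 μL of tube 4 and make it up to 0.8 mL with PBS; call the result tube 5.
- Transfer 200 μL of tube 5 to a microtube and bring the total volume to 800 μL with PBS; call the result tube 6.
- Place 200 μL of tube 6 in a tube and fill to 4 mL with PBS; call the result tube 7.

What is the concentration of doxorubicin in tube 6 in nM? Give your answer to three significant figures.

Step 1: 2.5 mL brought to 18.75 mL → factor 18.75/2.5 = 7.5
Step 2: 500 μL brought to 10 mL → factor 10000/500 = 20
Step 3: 80 μL brought to 1.2 mL → factor 1200/80 = 15
Step 4: 10 μL brought to 50 μL → factor 50/10 = 5
Step 5: 40 μL brought to 0.8 mL → factor 800/40 = 20
Step 6: 200 μL brought to 800 μL → factor 800/200 = 4
Dilution factor through tube 6 = 7.5 × 20 × 15 × 5 × 20 × 4 = 9 × 10^5
[tube 6] = 2.00 mM / 9 × 10^5 = 2.222 × 10^-6 mM = 2.22 nM

2.22 nM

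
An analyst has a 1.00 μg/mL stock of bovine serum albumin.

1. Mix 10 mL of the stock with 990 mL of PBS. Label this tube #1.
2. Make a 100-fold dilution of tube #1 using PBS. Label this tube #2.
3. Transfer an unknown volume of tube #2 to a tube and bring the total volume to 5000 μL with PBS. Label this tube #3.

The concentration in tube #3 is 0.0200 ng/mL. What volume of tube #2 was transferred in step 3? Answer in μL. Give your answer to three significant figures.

Step 1: 10 mL + 990 mL = 1000 mL total → factor 1000/10 = 100
Step 2: 100-fold → factor 100
Step 3: v brought to 5000 μL → factor = 5000 μL/v
Product of known-step factors = 10000
Overall factor = 1.00 μg/mL / (0.0200 ng/mL) = 50000
Step-3 factor = 50000 / 10000 = 5
v = 5000 μL / 5 = 1.00 × 10^3 μL

1.00 × 10^3 μL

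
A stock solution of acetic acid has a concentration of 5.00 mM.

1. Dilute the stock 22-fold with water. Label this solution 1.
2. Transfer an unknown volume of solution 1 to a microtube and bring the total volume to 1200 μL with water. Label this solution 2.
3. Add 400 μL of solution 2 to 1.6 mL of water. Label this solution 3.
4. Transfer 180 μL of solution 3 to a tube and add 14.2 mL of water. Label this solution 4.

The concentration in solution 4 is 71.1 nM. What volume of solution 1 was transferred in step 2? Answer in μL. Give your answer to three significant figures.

Step 1: 22-fold → factor 22
Step 2: v brought to 1200 μL → factor = 1200 μL/v
Step 3: 400 μL + 1.6 mL = 2000 μL total → factor 2000/400 = 5
Step 4: 180 μL + 14.2 mL = 14380 μL total → factor 14380/180 = 79.889
Product of known-step factors = 8787.8
Overall factor = 5.00 mM / (71.1 nM) = 70323
Step-2 factor = 70323 / 8787.8 = 8.0024
v = 1200 μL / 8.0024 = 150 μL

150 μL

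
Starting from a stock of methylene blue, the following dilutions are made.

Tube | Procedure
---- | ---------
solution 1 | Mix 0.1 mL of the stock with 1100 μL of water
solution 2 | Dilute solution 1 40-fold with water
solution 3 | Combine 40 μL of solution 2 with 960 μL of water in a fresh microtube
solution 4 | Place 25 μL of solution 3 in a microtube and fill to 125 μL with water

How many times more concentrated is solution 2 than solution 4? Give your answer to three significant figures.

Step 1: 0.1 mL + 1100 μL = 1.2 mL total → factor 1.2/0.1 = 12
Step 2: 40-fold → factor 40
Step 3: 40 μL + 960 μL = 1000 μL total → factor 1000/40 = 25
Step 4: 25 μL brought to 125 μL → factor 125/25 = 5
Dilution factor to solution 2 = 480; to solution 4 = 60000
[solution 2]/[solution 4] = (factor to solution 4)/(factor to solution 2) = 60000/480 = 125

125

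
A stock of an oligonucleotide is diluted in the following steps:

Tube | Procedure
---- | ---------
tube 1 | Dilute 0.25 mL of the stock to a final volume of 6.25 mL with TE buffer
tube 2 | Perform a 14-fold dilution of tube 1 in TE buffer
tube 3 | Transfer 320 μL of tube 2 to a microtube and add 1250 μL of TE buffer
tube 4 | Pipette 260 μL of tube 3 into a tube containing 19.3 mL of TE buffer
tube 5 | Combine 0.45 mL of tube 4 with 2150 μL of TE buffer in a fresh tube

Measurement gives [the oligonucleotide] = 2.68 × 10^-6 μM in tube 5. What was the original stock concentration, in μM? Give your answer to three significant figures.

Step 1: 0.25 mL brought to 6.25 mL → factor 6.25/0.25 = 25
Step 2: 14-fold → factor 14
Step 3: 320 μL + 1250 μL = 1570 μL total → factor 1570/320 = 4.9062
Step 4: 260 μL + 19.3 mL = 19560 μL total → factor 19560/260 = 75.231
Step 5: 0.45 mL + 2150 μL = 2.6 mL total → factor 2.6/0.45 = 5.7778
Overall dilution factor = 25 × 14 × 4.9062 × 75.231 × 5.7778 = 7.464 × 10^5
Stock = 2.68 × 10^-6 μM × 7.464 × 10^5 = 2.00 μM

2.00 μM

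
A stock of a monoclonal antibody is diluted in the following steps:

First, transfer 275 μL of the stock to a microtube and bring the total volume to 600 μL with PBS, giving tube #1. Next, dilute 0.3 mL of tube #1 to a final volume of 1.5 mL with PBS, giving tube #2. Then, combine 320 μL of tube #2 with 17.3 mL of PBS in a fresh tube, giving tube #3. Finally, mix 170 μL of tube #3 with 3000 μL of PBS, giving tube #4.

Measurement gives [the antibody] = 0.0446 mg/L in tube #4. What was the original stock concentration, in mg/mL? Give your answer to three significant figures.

0.500 mg/mL

Step 1: 275 μL brought to 600 μL → factor 600/275 = 2.1818
Step 2: 0.3 mL brought to 1.5 mL → factor 1.5/0.3 = 5
Step 3: 320 μL + 17.3 mL = 17620 μL total → factor 17620/320 = 55.062
Step 4: 170 μL + 3000 μL = 3170 μL total → factor 3170/170 = 18.647
Overall dilution factor = 2.1818 × 5 × 55.062 × 18.647 = 11201
Stock = 0.0446 mg/L × 11201 = 499.6 mg/L = 0.500 mg/mL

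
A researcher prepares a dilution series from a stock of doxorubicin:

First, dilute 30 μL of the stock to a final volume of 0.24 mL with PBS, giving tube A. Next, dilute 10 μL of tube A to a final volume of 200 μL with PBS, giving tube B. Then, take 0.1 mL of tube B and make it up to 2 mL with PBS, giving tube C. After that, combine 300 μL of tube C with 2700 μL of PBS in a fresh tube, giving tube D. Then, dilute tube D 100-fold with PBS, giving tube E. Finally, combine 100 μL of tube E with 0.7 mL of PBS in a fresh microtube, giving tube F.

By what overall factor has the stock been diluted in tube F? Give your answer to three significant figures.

Step 1: 30 μL brought to 0.24 mL → factor 240/30 = 8
Step 2: 10 μL brought to 200 μL → factor 200/10 = 20
Step 3: 0.1 mL brought to 2 mL → factor 2/0.1 = 20
Step 4: 300 μL + 2700 μL = 3000 μL total → factor 3000/300 = 10
Step 5: 100-fold → factor 100
Step 6: 100 μL + 0.7 mL = 800 μL total → factor 800/100 = 8
Overall dilution factor = 8 × 20 × 20 × 10 × 100 × 8 = 2.56 × 10^7

2.56 × 10^7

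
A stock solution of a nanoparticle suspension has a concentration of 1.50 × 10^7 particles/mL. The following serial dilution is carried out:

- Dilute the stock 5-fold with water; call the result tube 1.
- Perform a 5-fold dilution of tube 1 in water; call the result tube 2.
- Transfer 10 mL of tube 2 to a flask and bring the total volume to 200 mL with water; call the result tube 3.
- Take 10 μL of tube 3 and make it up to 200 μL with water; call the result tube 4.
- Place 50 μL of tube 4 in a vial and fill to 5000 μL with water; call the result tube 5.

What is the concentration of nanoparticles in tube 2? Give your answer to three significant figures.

6.00 × 10^5 particles/mL

Step 1: 5-fold → factor 5
Step 2: 5-fold → factor 5
Dilution factor through tube 2 = 5 × 5 = 25
[tube 2] = 1.50 × 10^7 particles/mL / 25 = 6.00 × 10^5 particles/mL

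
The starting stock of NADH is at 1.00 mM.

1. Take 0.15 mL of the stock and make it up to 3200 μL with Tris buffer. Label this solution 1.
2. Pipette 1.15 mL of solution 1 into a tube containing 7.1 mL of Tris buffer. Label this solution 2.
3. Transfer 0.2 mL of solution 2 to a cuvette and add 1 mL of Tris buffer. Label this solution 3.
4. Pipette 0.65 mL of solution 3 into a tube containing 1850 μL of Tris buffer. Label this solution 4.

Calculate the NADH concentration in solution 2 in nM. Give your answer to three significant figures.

Step 1: 0.15 mL brought to 3200 μL → factor 3.2/0.15 = 21.333
Step 2: 1.15 mL + 7.1 mL = 8.25 mL total → factor 8.25/1.15 = 7.1739
Dilution factor through solution 2 = 21.333 × 7.1739 = 153.04
[solution 2] = 1.00 mM / 153.04 = 0.006534 mM = 6.53 × 10^3 nM

6.53 × 10^3 nM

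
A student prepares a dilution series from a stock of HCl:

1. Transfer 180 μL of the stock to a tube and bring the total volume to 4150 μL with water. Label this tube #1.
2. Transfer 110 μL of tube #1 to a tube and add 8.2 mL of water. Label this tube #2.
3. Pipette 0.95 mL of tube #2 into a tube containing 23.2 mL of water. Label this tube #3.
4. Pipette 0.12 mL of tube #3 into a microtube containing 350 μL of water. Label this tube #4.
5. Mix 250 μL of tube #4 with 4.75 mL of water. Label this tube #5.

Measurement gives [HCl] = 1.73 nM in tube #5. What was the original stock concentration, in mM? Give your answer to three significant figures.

Step 1: 180 μL brought to 4150 μL → factor 4150/180 = 23.056
Step 2: 110 μL + 8.2 mL = 8310 μL total → factor 8310/110 = 75.545
Step 3: 0.95 mL + 23.2 mL = 24.15 mL total → factor 24.15/0.95 = 25.421
Step 4: 0.12 mL + 350 μL = 0.47 mL total → factor 0.47/0.12 = 3.9167
Step 5: 250 μL + 4.75 mL = 5000 μL total → factor 5000/250 = 20
Overall dilution factor = 23.056 × 75.545 × 25.421 × 3.9167 × 20 = 3.4684 × 10^6
Stock = 1.73 nM × 3.4684 × 10^6 = 6.000 × 10^6 nM = 6.00 mM

6.00 mM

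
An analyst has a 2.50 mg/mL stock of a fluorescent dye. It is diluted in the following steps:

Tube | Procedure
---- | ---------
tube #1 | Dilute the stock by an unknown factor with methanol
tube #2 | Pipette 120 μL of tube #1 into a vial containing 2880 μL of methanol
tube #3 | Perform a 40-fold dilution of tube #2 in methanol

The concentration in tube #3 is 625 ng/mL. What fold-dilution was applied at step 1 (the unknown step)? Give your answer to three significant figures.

Step 1: unknown factor x
Step 2: 120 μL + 2880 μL = 3000 μL total → factor 3000/120 = 25
Step 3: 40-fold → factor 40
Product of known-step factors = 1000
Overall factor = 2.50 mg/mL / (625 ng/mL) = 4000
x = 4000 / 1000 = 4.00

4.00-fold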